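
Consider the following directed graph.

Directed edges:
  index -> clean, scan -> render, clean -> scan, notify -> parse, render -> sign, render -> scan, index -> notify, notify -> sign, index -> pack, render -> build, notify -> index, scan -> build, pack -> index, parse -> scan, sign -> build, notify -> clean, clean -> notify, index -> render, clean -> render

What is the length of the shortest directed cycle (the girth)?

2

For each vertex v, BFS finds the shortest path from v back to v.
The shortest such closed walk is notify → index → notify, length 2.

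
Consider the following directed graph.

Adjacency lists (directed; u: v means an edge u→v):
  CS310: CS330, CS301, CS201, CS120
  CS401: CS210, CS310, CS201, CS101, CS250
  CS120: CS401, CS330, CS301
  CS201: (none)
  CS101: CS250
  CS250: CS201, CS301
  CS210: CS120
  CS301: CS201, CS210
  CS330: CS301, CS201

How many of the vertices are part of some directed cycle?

A vertex is on a directed cycle iff it belongs to a strongly connected component of size ≥ 2 (or has a self-loop).
The vertices on cycles are {CS101, CS120, CS210, CS250, CS301, CS310, CS330, CS401} — 8 in total.

8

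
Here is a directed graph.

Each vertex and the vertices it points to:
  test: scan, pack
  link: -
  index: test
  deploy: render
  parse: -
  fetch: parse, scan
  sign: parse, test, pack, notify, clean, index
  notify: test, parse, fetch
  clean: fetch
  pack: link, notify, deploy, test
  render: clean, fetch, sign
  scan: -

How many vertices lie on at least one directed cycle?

7

A vertex is on a directed cycle iff it belongs to a strongly connected component of size ≥ 2 (or has a self-loop).
The vertices on cycles are {pack, sign, test, index, deploy, notify, render} — 7 in total.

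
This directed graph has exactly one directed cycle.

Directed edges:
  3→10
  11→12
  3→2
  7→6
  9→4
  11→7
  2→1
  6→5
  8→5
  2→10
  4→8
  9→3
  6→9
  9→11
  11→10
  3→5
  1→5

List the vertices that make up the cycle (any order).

DFS with gray/black marking from 9:
9 gray
  4 gray
    8 gray
      5 gray
      5 black
    8 black
  4 black
  3 gray
    3→5: 5 black — skip
    10 gray
    10 black
    2 gray
      1 gray
        1→5: 5 black — skip
      1 black
      2→10: 10 black — skip
    2 black
  3 black
  11 gray
    12 gray
    12 black
    11→10: 10 black — skip
    7 gray
      6 gray
        6→9: 9 is gray → back edge
Back edge closes the cycle 9 → 11 → 7 → 6 → 9; its vertices are {6, 7, 9, 11}.

6, 7, 9, 11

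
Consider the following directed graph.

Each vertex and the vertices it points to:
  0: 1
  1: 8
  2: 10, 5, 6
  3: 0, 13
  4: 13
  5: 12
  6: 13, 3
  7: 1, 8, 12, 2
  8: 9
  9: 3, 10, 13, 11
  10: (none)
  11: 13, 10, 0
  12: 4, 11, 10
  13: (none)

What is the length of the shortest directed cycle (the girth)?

5

For each vertex v, BFS finds the shortest path from v back to v.
The shortest such closed walk is 1 → 8 → 9 → 11 → 0 → 1, length 5.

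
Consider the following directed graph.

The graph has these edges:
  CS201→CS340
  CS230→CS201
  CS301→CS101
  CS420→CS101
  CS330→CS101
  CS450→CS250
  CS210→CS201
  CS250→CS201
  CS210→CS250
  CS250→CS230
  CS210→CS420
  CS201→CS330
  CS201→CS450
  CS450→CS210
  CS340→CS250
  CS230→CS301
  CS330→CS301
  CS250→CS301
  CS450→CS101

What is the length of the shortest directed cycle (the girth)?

For each vertex v, BFS finds the shortest path from v back to v.
The shortest such closed walk is CS201 → CS450 → CS250 → CS201, length 3.

3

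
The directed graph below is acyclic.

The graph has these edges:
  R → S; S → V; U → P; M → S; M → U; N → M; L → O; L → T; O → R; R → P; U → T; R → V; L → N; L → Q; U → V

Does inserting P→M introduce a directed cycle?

Yes

Adding P→M creates a cycle iff M can already reach P.
Path from M: M → U → P.
So M → … → P → M is a cycle.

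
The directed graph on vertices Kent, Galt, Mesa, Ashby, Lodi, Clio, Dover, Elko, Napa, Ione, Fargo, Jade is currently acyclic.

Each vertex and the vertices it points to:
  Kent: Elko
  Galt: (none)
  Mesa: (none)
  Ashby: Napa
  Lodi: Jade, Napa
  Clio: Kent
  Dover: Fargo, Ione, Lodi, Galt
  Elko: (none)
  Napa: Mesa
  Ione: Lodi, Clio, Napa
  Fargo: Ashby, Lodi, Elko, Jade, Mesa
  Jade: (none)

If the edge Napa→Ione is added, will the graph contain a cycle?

Adding Napa→Ione creates a cycle iff Ione can already reach Napa.
Path from Ione: Ione → Napa.
So Ione → … → Napa → Ione is a cycle.

Yes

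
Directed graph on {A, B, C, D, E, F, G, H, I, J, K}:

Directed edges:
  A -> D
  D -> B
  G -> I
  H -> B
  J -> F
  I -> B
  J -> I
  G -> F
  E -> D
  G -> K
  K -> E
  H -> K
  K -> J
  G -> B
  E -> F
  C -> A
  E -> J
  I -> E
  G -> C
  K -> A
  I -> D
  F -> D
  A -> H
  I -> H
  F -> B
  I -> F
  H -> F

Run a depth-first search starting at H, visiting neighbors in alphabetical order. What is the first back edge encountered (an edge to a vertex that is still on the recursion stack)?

A→H

DFS from H (visiting neighbors in alphabetical order); mark gray on enter, black on exit:
H gray
  B gray
  B black
  F gray
    F→B: B black — skip
    D gray
      D→B: B black — skip
    D black
  F black
  K gray
    A gray
      A→D: D black — skip
      A→H: H is gray → back edge
First back edge: A → H.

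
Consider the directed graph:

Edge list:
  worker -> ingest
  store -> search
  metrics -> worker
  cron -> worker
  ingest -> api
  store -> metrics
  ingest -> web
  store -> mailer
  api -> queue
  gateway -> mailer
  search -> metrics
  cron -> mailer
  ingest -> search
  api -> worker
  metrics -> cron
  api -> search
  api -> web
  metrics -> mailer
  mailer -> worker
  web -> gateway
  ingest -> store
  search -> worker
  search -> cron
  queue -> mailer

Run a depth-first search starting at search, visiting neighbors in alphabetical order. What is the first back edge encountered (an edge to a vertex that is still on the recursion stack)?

DFS from search (visiting neighbors in alphabetical order); mark gray on enter, black on exit:
search gray
  cron gray
    mailer gray
      worker gray
        ingest gray
          api gray
            queue gray
              queue→mailer: mailer is gray → back edge
First back edge: queue → mailer.

queue->mailer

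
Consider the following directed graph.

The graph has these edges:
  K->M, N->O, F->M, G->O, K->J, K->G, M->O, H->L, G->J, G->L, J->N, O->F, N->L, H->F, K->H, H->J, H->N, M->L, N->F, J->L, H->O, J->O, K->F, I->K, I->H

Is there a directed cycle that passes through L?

No

L lies on a cycle iff there is a path from L back to itself.
Exploring from L, it never reaches itself; equivalently, its strongly connected component is a singleton.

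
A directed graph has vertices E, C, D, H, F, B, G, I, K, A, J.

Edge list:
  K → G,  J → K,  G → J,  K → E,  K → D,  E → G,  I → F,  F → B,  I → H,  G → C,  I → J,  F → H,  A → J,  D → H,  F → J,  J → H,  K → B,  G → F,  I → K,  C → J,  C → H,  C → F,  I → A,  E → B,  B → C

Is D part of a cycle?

No

D lies on a cycle iff there is a path from D back to itself.
Exploring from D, it never reaches itself; equivalently, its strongly connected component is a singleton.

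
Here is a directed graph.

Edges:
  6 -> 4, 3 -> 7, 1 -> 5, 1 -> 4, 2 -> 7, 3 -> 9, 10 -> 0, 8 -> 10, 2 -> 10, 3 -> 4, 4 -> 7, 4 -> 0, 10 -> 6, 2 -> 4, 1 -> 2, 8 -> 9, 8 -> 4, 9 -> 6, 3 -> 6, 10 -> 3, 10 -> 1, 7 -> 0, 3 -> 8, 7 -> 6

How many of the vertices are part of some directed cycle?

A vertex is on a directed cycle iff it belongs to a strongly connected component of size ≥ 2 (or has a self-loop).
The vertices on cycles are {1, 2, 3, 4, 6, 7, 8, 10} — 8 in total.

8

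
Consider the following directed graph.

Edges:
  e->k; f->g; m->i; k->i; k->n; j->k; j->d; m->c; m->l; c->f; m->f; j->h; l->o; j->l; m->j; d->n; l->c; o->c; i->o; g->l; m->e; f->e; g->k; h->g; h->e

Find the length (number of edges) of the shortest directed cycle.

4

For each vertex v, BFS finds the shortest path from v back to v.
The shortest such closed walk is f → g → l → c → f, length 4.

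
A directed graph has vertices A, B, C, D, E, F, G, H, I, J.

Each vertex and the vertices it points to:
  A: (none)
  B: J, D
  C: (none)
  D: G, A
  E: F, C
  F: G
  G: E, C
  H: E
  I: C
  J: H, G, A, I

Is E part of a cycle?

Yes

E is on a cycle iff E can reach itself via ≥1 edge.
E → F → G → E — yes.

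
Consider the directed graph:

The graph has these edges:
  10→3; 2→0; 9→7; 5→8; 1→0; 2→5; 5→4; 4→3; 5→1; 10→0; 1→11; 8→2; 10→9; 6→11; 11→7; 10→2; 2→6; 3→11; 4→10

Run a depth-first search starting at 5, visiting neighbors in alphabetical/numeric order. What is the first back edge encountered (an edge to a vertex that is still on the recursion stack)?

2->5

DFS from 5 (visiting neighbors in alphabetical/numeric order); mark gray on enter, black on exit:
5 gray
  1 gray
    0 gray
    0 black
    11 gray
      7 gray
      7 black
    11 black
  1 black
  4 gray
    3 gray
      3→11: 11 black — skip
    3 black
    10 gray
      10→0: 0 black — skip
      2 gray
        2→0: 0 black — skip
        2→5: 5 is gray → back edge
First back edge: 2 → 5.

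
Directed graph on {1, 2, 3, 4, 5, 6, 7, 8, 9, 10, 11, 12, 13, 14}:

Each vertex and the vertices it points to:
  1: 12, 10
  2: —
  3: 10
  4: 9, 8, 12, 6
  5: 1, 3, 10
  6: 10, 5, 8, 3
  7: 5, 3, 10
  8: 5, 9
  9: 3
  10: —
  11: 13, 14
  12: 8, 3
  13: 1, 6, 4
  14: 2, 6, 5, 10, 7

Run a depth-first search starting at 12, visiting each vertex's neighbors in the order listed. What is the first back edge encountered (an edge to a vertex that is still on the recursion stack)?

1→12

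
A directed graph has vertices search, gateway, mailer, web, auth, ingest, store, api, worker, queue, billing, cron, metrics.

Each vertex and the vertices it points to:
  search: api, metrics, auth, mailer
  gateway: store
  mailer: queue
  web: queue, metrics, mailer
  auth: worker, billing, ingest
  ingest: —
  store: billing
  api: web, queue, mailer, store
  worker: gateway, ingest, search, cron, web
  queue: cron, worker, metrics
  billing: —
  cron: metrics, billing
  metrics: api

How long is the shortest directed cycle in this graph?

For each vertex v, BFS finds the shortest path from v back to v.
The shortest such closed walk is worker → search → auth → worker, length 3.

3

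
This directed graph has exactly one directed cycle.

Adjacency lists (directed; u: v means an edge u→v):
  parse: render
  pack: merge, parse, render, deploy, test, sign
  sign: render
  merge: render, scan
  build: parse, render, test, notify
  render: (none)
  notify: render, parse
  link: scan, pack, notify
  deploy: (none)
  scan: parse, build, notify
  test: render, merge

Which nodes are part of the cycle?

DFS with gray/black marking from scan:
scan gray
  parse gray
    render gray
    render black
  parse black
  build gray
    build→parse: parse black — skip
    build→render: render black — skip
    test gray
      test→render: render black — skip
      merge gray
        merge→render: render black — skip
        merge→scan: scan is gray → back edge
Back edge closes the cycle scan → build → test → merge → scan; its vertices are {scan, test, build, merge}.

scan, test, build, merge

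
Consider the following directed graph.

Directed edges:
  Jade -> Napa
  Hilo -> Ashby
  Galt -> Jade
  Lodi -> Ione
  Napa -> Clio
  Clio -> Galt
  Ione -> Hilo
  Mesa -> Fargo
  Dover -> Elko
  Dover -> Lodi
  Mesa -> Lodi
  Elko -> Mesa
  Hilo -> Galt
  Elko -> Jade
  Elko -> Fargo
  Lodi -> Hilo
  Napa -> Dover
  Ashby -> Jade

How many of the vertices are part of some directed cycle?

11

A vertex is on a directed cycle iff it belongs to a strongly connected component of size ≥ 2 (or has a self-loop).
The vertices on cycles are {Clio, Elko, Galt, Hilo, Ione, Jade, Lodi, Mesa, Napa, Ashby, Dover} — 11 in total.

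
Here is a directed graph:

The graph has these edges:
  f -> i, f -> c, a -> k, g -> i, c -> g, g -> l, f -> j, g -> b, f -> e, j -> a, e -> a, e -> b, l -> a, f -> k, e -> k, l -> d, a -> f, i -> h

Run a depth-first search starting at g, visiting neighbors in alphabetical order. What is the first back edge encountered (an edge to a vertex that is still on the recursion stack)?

c→g

DFS from g (visiting neighbors in alphabetical order); mark gray on enter, black on exit:
g gray
  b gray
  b black
  i gray
    h gray
    h black
  i black
  l gray
    a gray
      f gray
        c gray
          c→g: g is gray → back edge
First back edge: c → g.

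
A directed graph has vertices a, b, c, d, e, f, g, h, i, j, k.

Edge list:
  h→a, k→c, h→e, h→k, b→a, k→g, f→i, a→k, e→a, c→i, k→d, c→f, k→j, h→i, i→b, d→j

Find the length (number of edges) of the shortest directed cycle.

5

For each vertex v, BFS finds the shortest path from v back to v.
The shortest such closed walk is k → c → i → b → a → k, length 5.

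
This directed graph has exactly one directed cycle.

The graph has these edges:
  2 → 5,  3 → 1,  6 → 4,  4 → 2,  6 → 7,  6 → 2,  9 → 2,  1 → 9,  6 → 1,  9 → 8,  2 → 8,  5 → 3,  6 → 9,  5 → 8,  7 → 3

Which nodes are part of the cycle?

DFS with gray/black marking from 1:
1 gray
  9 gray
    2 gray
      8 gray
      8 black
      5 gray
        5→8: 8 black — skip
        3 gray
          3→1: 1 is gray → back edge
Back edge closes the cycle 1 → 9 → 2 → 5 → 3 → 1; its vertices are {1, 2, 3, 5, 9}.

1, 2, 3, 5, 9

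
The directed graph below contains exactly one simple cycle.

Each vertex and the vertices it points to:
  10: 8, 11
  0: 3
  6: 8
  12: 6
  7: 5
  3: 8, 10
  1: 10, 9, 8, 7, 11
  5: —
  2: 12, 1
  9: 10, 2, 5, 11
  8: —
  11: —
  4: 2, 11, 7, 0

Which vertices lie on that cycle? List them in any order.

DFS with gray/black marking from 2:
2 gray
  12 gray
    6 gray
      8 gray
      8 black
    6 black
  12 black
  1 gray
    10 gray
      10→8: 8 black — skip
      11 gray
      11 black
    10 black
    9 gray
      9→10: 10 black — skip
      9→2: 2 is gray → back edge
Back edge closes the cycle 2 → 1 → 9 → 2; its vertices are {1, 2, 9}.

1, 2, 9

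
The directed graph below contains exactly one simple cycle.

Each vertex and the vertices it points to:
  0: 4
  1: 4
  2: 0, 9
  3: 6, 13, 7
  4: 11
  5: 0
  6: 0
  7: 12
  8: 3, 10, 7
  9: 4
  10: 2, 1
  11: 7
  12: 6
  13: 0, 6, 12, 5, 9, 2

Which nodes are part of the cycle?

DFS with gray/black marking from 7:
7 gray
  12 gray
    6 gray
      0 gray
        4 gray
          11 gray
            11→7: 7 is gray → back edge
Back edge closes the cycle 7 → 12 → 6 → 0 → 4 → 11 → 7; its vertices are {0, 4, 6, 7, 11, 12}.

0, 4, 6, 7, 11, 12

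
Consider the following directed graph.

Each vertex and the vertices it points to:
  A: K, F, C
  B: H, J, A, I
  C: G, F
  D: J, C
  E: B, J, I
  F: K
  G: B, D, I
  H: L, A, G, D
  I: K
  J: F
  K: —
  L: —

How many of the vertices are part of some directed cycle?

6

A vertex is on a directed cycle iff it belongs to a strongly connected component of size ≥ 2 (or has a self-loop).
The vertices on cycles are {A, B, C, D, G, H} — 6 in total.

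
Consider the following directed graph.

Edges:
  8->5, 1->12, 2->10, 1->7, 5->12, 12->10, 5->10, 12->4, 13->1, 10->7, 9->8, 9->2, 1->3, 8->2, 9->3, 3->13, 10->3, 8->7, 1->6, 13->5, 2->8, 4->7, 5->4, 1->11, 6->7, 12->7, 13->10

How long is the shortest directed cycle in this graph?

2

For each vertex v, BFS finds the shortest path from v back to v.
The shortest such closed walk is 8 → 2 → 8, length 2.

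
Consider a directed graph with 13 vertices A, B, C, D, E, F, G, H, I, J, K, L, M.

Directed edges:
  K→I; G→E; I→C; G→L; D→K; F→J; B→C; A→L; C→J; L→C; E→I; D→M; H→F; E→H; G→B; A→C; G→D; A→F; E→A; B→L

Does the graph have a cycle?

DFS with white/gray/black marking, starting from K:
K gray
  I gray
    C gray
      J gray
      J black
    C black
  I black
K black
A gray
  L gray
    L→C: C black — skip
  L black
  A→C: C black — skip
  F gray
    F→J: J black — skip
  F black
A black
B gray
  B→L: L black — skip
  B→C: C black — skip
B black
D gray
  D→K: K black — skip
  M gray
  M black
D black
E gray
  E→A: A black — skip
  H gray
    H→F: F black — skip
  H black
  E→I: I black — skip
E black
G gray
  G→E: E black — skip
  G→D: D black — skip
  G→B: B black — skip
  G→L: L black — skip
G black
Every edge goes to a white or black vertex — no back edge, so the graph is acyclic.

No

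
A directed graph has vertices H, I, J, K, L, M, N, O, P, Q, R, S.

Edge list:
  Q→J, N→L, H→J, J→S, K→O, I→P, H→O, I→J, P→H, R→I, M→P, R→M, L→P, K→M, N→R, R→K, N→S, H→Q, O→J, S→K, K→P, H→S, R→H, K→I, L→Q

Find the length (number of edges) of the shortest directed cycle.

4

For each vertex v, BFS finds the shortest path from v back to v.
The shortest such closed walk is K → I → J → S → K, length 4.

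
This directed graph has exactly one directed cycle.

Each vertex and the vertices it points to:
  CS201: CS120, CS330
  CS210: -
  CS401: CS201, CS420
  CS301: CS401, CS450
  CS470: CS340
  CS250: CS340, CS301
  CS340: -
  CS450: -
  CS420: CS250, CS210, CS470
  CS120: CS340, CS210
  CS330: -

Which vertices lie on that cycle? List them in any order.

CS250, CS301, CS401, CS420

DFS with gray/black marking from CS401:
CS401 gray
  CS201 gray
    CS120 gray
      CS340 gray
      CS340 black
      CS210 gray
      CS210 black
    CS120 black
    CS330 gray
    CS330 black
  CS201 black
  CS420 gray
    CS250 gray
      CS250→CS340: CS340 black — skip
      CS301 gray
        CS301→CS401: CS401 is gray → back edge
Back edge closes the cycle CS401 → CS420 → CS250 → CS301 → CS401; its vertices are {CS250, CS301, CS401, CS420}.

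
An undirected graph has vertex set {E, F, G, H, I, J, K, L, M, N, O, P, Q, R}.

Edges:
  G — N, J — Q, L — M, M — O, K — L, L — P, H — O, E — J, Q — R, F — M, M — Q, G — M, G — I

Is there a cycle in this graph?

No

DFS, tracking each vertex's parent; an edge to a visited non-parent vertex closes a cycle.
Start from G:
visit G (parent –)
  visit I (parent G)
    I–G: parent, skip
  visit N (parent G)
    N–G: parent, skip
  visit M (parent G)
    visit F (parent M)
      F–M: parent, skip
    visit Q (parent M)
      Q–M: parent, skip
      visit J (parent Q)
        visit E (parent J)
          E–J: parent, skip
        J–Q: parent, skip
      visit R (parent Q)
        R–Q: parent, skip
    visit L (parent M)
      visit P (parent L)
        P–L: parent, skip
      visit K (parent L)
        K–L: parent, skip
      L–M: parent, skip
    visit O (parent M)
      O–M: parent, skip
      visit H (parent O)
        H–O: parent, skip
    M–G: parent, skip
No non-parent visited neighbor found — the graph is a forest.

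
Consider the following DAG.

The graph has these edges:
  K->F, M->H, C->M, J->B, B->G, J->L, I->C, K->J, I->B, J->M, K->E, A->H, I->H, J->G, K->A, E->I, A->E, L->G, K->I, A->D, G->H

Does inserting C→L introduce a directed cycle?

Adding C→L creates a cycle iff L can already reach C.
Explore from L: no path reaches C. The graph stays acyclic.

No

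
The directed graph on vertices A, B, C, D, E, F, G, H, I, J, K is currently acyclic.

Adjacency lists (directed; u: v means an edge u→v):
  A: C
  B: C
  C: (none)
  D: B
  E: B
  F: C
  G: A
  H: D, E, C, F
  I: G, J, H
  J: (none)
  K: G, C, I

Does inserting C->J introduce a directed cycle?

Adding C→J creates a cycle iff J can already reach C.
Explore from J: no path reaches C. The graph stays acyclic.

No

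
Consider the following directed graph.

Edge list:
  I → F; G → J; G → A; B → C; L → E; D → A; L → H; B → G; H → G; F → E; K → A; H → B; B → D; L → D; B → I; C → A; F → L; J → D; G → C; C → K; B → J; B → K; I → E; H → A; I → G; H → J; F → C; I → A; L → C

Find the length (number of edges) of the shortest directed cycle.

5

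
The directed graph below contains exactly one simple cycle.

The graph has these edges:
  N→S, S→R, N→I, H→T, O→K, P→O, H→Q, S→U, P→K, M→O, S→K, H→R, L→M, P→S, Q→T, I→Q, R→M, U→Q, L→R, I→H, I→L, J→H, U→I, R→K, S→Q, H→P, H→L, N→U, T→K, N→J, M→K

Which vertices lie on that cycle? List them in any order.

DFS with gray/black marking from S:
S gray
  Q gray
    T gray
      K gray
      K black
    T black
  Q black
  R gray
    R→K: K black — skip
    M gray
      M→K: K black — skip
      O gray
        O→K: K black — skip
      O black
    M black
  R black
  S→K: K black — skip
  U gray
    I gray
      I→Q: Q black — skip
      H gray
        H→Q: Q black — skip
        P gray
          P→K: K black — skip
          P→O: O black — skip
          P→S: S is gray → back edge
Back edge closes the cycle S → U → I → H → P → S; its vertices are {H, I, P, S, U}.

H, I, P, S, U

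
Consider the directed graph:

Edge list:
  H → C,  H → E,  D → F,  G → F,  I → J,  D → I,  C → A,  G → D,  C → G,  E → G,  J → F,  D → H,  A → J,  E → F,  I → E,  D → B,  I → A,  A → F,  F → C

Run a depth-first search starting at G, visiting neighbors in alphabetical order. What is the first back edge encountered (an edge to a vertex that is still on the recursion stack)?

A->F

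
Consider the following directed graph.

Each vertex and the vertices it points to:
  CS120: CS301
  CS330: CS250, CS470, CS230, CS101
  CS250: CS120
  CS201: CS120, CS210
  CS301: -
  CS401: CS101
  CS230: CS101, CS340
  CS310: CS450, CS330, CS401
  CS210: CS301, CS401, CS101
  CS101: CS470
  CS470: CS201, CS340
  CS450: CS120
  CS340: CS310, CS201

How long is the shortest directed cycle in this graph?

4

For each vertex v, BFS finds the shortest path from v back to v.
The shortest such closed walk is CS310 → CS330 → CS230 → CS340 → CS310, length 4.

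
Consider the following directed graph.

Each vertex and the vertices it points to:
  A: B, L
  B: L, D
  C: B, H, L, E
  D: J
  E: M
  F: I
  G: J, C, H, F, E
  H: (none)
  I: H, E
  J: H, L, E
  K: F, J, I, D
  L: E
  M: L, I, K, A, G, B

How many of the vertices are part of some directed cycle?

A vertex is on a directed cycle iff it belongs to a strongly connected component of size ≥ 2 (or has a self-loop).
The vertices on cycles are {A, B, C, D, E, F, G, I, J, K, L, M} — 12 in total.

12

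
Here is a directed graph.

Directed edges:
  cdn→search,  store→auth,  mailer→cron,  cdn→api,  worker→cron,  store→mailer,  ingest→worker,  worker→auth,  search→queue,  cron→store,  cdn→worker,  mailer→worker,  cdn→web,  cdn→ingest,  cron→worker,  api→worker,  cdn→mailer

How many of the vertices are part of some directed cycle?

4

A vertex is on a directed cycle iff it belongs to a strongly connected component of size ≥ 2 (or has a self-loop).
The vertices on cycles are {cron, store, mailer, worker} — 4 in total.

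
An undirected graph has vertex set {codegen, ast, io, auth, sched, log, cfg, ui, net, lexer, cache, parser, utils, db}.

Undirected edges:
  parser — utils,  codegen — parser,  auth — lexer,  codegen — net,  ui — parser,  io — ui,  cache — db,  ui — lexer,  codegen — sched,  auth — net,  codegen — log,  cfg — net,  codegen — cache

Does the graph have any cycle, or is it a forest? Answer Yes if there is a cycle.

DFS, tracking each vertex's parent; an edge to a visited non-parent vertex closes a cycle.
Start from sched:
visit sched (parent –)
  visit codegen (parent sched)
    visit log (parent codegen)
      log–codegen: parent, skip
    visit net (parent codegen)
      net–codegen: parent, skip
      visit auth (parent net)
        auth–net: parent, skip
        visit lexer (parent auth)
          visit ui (parent lexer)
            visit parser (parent ui)
              parser–ui: parent, skip
              parser–codegen: codegen visited and ≠ parent → cycle
Cycle: codegen – net – auth – lexer – ui – parser – codegen.

Yes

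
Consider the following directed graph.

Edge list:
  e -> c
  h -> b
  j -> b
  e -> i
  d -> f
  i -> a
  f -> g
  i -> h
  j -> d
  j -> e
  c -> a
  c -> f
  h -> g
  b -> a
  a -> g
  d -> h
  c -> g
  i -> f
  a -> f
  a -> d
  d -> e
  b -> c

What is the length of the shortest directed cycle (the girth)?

4

For each vertex v, BFS finds the shortest path from v back to v.
The shortest such closed walk is b → a → d → h → b, length 4.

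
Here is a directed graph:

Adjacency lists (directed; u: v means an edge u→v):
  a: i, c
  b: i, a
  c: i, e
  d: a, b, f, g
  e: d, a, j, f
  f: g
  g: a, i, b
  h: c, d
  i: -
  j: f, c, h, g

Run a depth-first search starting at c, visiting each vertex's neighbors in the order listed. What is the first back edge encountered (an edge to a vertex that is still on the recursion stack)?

DFS from c (visiting each vertex's neighbors in the order listed); mark gray on enter, black on exit:
c gray
  i gray
  i black
  e gray
    d gray
      a gray
        a→i: i black — skip
        a→c: c is gray → back edge
First back edge: a → c.

a→c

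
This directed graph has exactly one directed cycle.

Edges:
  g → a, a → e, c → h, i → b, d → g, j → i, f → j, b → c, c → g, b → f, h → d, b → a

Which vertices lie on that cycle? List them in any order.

b, f, i, j

DFS with gray/black marking from b:
b gray
  f gray
    j gray
      i gray
        i→b: b is gray → back edge
Back edge closes the cycle b → f → j → i → b; its vertices are {b, f, i, j}.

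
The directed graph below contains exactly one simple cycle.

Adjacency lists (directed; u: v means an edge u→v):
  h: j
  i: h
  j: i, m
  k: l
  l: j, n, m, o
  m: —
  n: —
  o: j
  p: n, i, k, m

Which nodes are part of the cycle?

h, i, j

DFS with gray/black marking from i:
i gray
  h gray
    j gray
      j→i: i is gray → back edge
Back edge closes the cycle i → h → j → i; its vertices are {h, i, j}.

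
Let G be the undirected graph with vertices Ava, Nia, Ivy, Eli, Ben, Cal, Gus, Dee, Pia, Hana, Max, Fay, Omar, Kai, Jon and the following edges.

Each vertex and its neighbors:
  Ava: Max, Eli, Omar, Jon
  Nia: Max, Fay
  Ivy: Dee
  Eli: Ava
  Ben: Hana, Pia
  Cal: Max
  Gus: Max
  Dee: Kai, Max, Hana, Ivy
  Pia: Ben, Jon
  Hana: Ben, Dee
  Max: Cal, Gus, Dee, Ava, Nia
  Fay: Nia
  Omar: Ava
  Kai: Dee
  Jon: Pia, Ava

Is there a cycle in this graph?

DFS, tracking each vertex's parent; an edge to a visited non-parent vertex closes a cycle.
Start from Dee:
visit Dee (parent –)
  visit Kai (parent Dee)
    Kai–Dee: parent, skip
  visit Max (parent Dee)
    visit Cal (parent Max)
      Cal–Max: parent, skip
    visit Gus (parent Max)
      Gus–Max: parent, skip
    Max–Dee: parent, skip
    visit Ava (parent Max)
      Ava–Max: parent, skip
      visit Eli (parent Ava)
        Eli–Ava: parent, skip
      visit Omar (parent Ava)
        Omar–Ava: parent, skip
      visit Jon (parent Ava)
        visit Pia (parent Jon)
          visit Ben (parent Pia)
            visit Hana (parent Ben)
              Hana–Ben: parent, skip
              Hana–Dee: Dee visited and ≠ parent → cycle
Cycle: Dee – Max – Ava – Jon – Pia – Ben – Hana – Dee.

Yes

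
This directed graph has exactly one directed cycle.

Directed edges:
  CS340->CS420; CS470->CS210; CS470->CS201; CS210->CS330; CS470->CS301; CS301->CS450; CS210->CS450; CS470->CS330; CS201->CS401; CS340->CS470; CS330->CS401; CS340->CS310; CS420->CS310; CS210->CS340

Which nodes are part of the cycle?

CS210, CS340, CS470

DFS with gray/black marking from CS340:
CS340 gray
  CS310 gray
  CS310 black
  CS470 gray
    CS210 gray
      CS450 gray
      CS450 black
      CS330 gray
        CS401 gray
        CS401 black
      CS330 black
      CS210→CS340: CS340 is gray → back edge
Back edge closes the cycle CS340 → CS470 → CS210 → CS340; its vertices are {CS210, CS340, CS470}.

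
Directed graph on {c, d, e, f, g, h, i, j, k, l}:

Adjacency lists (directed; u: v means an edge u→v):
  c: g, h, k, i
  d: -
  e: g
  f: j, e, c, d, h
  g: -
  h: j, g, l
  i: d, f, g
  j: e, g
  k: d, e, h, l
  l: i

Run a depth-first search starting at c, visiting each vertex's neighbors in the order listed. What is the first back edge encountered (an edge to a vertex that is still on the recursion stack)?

DFS from c (visiting each vertex's neighbors in the order listed); mark gray on enter, black on exit:
c gray
  g gray
  g black
  h gray
    j gray
      e gray
        e→g: g black — skip
      e black
      j→g: g black — skip
    j black
    h→g: g black — skip
    l gray
      i gray
        d gray
        d black
        f gray
          f→j: j black — skip
          f→e: e black — skip
          f→c: c is gray → back edge
First back edge: f → c.

f→c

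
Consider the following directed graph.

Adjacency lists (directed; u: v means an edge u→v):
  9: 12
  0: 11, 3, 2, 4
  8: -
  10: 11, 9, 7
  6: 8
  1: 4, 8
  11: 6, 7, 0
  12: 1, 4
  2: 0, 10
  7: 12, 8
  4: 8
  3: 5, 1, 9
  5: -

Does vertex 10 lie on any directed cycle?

10 is on a cycle iff 10 can reach itself via ≥1 edge.
10 → 11 → 0 → 2 → 10 — yes.

Yes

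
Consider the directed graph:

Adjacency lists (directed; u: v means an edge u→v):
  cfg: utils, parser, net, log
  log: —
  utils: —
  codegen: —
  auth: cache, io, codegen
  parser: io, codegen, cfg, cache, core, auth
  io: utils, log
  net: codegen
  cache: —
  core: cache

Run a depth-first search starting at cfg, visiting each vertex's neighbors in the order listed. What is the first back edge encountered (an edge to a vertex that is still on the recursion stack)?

parser->cfg

DFS from cfg (visiting each vertex's neighbors in the order listed); mark gray on enter, black on exit:
cfg gray
  utils gray
  utils black
  parser gray
    io gray
      io→utils: utils black — skip
      log gray
      log black
    io black
    codegen gray
    codegen black
    parser→cfg: cfg is gray → back edge
First back edge: parser → cfg.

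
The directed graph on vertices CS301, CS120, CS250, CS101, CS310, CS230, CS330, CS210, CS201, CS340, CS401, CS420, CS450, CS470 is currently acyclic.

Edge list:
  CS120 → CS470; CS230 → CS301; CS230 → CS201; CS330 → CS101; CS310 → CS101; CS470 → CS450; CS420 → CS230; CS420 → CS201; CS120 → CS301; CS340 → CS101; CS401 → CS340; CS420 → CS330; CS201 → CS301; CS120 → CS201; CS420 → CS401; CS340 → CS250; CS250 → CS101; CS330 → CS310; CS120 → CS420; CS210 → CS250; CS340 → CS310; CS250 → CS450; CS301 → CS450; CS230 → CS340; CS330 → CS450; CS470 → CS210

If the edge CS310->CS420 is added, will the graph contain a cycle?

Yes

Adding CS310→CS420 creates a cycle iff CS420 can already reach CS310.
Path from CS420: CS420 → CS330 → CS310.
So CS420 → … → CS310 → CS420 is a cycle.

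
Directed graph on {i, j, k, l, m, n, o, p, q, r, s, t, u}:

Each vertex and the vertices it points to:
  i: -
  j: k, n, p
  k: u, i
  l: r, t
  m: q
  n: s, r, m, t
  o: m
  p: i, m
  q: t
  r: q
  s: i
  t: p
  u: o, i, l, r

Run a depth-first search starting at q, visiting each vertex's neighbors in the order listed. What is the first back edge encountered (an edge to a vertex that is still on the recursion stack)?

m→q

DFS from q (visiting each vertex's neighbors in the order listed); mark gray on enter, black on exit:
q gray
  t gray
    p gray
      i gray
      i black
      m gray
        m→q: q is gray → back edge
First back edge: m → q.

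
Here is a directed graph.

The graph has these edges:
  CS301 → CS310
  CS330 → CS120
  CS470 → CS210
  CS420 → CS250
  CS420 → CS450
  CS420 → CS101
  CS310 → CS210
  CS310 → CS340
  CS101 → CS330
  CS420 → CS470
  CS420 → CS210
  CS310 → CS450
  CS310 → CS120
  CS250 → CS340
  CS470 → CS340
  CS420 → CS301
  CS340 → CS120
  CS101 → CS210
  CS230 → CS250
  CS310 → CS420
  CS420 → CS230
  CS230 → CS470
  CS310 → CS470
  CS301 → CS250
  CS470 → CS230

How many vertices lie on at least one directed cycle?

5

A vertex is on a directed cycle iff it belongs to a strongly connected component of size ≥ 2 (or has a self-loop).
The vertices on cycles are {CS230, CS301, CS310, CS420, CS470} — 5 in total.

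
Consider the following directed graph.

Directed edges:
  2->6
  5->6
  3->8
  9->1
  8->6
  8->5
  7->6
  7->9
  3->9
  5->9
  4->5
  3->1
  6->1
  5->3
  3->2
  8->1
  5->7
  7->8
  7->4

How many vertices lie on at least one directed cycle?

A vertex is on a directed cycle iff it belongs to a strongly connected component of size ≥ 2 (or has a self-loop).
The vertices on cycles are {3, 4, 5, 7, 8} — 5 in total.

5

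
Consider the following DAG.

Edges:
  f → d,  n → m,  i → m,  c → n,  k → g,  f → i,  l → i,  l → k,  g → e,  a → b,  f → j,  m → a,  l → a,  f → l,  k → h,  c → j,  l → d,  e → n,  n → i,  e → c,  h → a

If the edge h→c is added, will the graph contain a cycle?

No

Adding h→c creates a cycle iff c can already reach h.
Explore from c: no path reaches h. The graph stays acyclic.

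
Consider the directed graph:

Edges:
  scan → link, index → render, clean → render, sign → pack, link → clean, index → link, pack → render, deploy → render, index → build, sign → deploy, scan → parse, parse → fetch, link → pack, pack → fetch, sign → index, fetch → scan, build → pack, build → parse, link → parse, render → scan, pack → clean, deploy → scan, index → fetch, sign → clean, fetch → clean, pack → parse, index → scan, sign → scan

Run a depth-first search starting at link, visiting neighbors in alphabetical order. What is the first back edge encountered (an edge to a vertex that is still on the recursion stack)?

DFS from link (visiting neighbors in alphabetical order); mark gray on enter, black on exit:
link gray
  clean gray
    render gray
      scan gray
        scan→link: link is gray → back edge
First back edge: scan → link.

scan->link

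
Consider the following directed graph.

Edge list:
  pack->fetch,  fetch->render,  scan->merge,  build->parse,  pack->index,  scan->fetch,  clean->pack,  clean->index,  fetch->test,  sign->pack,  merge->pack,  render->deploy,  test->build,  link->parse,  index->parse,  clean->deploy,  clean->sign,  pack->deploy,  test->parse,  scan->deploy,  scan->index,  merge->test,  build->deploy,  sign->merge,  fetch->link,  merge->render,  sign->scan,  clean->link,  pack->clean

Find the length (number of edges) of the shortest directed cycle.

For each vertex v, BFS finds the shortest path from v back to v.
The shortest such closed walk is pack → clean → pack, length 2.

2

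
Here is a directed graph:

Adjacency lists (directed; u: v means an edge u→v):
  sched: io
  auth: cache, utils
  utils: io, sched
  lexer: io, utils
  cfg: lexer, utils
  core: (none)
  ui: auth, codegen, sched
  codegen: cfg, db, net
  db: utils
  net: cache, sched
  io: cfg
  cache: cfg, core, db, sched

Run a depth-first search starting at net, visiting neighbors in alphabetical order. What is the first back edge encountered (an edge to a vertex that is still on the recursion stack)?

io->cfg

DFS from net (visiting neighbors in alphabetical order); mark gray on enter, black on exit:
net gray
  cache gray
    cfg gray
      lexer gray
        io gray
          io→cfg: cfg is gray → back edge
First back edge: io → cfg.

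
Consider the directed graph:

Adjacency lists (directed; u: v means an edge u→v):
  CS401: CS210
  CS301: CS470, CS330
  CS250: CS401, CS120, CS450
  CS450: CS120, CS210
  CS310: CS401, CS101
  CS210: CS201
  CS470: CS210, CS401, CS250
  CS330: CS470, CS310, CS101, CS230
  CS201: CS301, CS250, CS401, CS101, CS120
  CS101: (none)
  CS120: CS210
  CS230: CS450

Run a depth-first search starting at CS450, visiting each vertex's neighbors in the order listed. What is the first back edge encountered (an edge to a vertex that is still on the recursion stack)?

DFS from CS450 (visiting each vertex's neighbors in the order listed); mark gray on enter, black on exit:
CS450 gray
  CS120 gray
    CS210 gray
      CS201 gray
        CS301 gray
          CS470 gray
            CS470→CS210: CS210 is gray → back edge
First back edge: CS470 → CS210.

CS470→CS210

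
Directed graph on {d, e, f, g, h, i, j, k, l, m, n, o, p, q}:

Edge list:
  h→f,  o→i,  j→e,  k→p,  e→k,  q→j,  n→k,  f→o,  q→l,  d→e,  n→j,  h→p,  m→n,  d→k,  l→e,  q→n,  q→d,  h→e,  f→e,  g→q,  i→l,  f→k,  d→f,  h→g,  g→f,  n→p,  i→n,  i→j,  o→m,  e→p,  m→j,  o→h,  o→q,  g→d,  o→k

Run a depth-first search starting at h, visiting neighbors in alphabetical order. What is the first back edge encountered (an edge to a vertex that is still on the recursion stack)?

o→h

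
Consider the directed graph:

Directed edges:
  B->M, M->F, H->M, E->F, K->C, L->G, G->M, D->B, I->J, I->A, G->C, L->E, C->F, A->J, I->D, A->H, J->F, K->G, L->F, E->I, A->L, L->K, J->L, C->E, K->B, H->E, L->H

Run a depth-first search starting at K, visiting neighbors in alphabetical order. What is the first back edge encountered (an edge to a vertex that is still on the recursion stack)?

DFS from K (visiting neighbors in alphabetical order); mark gray on enter, black on exit:
K gray
  B gray
    M gray
      F gray
      F black
    M black
  B black
  C gray
    E gray
      E→F: F black — skip
      I gray
        A gray
          H gray
            H→E: E is gray → back edge
First back edge: H → E.

H→E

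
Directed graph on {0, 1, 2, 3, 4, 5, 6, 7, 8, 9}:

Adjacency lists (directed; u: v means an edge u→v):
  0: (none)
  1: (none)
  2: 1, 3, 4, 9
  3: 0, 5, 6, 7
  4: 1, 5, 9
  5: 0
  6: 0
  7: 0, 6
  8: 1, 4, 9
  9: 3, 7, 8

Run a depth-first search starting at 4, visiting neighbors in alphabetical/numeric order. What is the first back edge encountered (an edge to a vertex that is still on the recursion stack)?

DFS from 4 (visiting neighbors in alphabetical/numeric order); mark gray on enter, black on exit:
4 gray
  1 gray
  1 black
  5 gray
    0 gray
    0 black
  5 black
  9 gray
    3 gray
      3→0: 0 black — skip
      3→5: 5 black — skip
      6 gray
        6→0: 0 black — skip
      6 black
      7 gray
        7→0: 0 black — skip
        7→6: 6 black — skip
      7 black
    3 black
    9→7: 7 black — skip
    8 gray
      8→1: 1 black — skip
      8→4: 4 is gray → back edge
First back edge: 8 → 4.

8->4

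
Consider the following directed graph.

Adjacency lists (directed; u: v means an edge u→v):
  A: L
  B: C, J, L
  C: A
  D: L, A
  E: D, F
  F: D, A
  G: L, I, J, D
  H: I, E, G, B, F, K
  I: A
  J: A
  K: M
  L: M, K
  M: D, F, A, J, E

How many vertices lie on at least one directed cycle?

8

A vertex is on a directed cycle iff it belongs to a strongly connected component of size ≥ 2 (or has a self-loop).
The vertices on cycles are {A, D, E, F, J, K, L, M} — 8 in total.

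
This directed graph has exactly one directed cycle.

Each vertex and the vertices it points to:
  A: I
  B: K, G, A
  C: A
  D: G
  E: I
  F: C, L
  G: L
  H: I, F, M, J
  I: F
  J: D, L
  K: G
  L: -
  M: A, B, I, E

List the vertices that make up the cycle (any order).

A, C, F, I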